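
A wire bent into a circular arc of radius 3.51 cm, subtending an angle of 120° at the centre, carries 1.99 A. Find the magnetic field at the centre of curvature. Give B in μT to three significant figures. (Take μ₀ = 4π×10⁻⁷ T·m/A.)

The Biot–Savart field of a circular arc at its centre is B = μ₀Iφ/(4πR), with φ = 2.094 rad.
B = (4π×10⁻⁷ × 1.99 × 2.094) / (4π × 0.0351) = 1.19×10⁻⁵ T.

B ≈ 11.9 μT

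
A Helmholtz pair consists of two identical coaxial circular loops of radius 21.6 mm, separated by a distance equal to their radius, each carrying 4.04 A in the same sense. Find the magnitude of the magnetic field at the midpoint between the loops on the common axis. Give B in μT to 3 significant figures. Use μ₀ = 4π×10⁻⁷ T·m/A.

B ≈ 168 μT

Each loop contributes B = μ₀IR²/[2(R²+z²)^(3/2)] on the axis, with z measured from that loop.
Loop 1 (z = 0.0108 m): B₁ = 8.41×10⁻⁵ T. Loop 2 (z = 0.0108 m): B₂ = 8.41×10⁻⁵ T.
The fields add: B = B₁ + B₂ = 1.68×10⁻⁴ T.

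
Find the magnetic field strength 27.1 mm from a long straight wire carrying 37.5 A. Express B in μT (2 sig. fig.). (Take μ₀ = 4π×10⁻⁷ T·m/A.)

B ≈ 280 μT

For an infinitely long straight wire, B = μ₀I/(2πd).
B = (4π×10⁻⁷ × 37.5) / (2π × 0.0271) = 2.77×10⁻⁴ T.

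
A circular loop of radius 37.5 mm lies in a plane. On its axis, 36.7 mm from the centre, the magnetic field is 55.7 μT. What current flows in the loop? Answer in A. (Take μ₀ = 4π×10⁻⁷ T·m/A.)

On the axis of a loop, B = μ₀IR²/[2(R²+z²)^(3/2)], so I = 2B(R²+z²)^(3/2)/(μ₀R²).
R² + z² = 0.001406 + 0.001347 = 0.002753 m²; raised to 3/2 gives 1.44×10⁻⁴ m³.
I = 2 × 5.57×10⁻⁵ × 1.44×10⁻⁴ / (1.26×10⁻⁶ × 0.001406) = 9.11 A.

I ≈ 9.11 A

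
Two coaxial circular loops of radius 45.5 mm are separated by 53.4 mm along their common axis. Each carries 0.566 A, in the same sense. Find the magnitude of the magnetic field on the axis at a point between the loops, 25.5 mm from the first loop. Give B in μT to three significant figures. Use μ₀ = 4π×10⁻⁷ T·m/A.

Each loop contributes B = μ₀IR²/[2(R²+z²)^(3/2)] on the axis, with z measured from that loop.
Loop 1 (z = 0.0255 m): B₁ = 5.19×10⁻⁶ T. Loop 2 (z = 0.0279 m): B₂ = 4.84×10⁻⁶ T.
The fields add: B = B₁ + B₂ = 1.00×10⁻⁵ T.

B ≈ 10.0 μT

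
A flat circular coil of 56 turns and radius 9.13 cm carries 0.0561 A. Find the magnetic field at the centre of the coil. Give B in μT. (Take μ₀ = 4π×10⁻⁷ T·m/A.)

For an N-turn flat coil, B = Nμ₀I/(2R) with R = 0.0913 m.
B = 56 × 3.86×10⁻⁷ T = 2.16×10⁻⁵ T.

B ≈ 21.6 μT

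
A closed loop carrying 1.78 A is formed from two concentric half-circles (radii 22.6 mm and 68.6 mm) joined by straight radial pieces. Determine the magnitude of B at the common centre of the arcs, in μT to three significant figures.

The radial connectors point toward the centre, so dl × r̂ = 0 and they contribute nothing.
Each semicircle gives μ₀I/(4R): inner arc 2.47×10⁻⁵ T, outer arc 8.15×10⁻⁶ T.
The two arcs carry current in opposite angular senses, so their fields oppose: B = |2.47×10⁻⁵ − 8.15×10⁻⁶| = 1.66×10⁻⁵ T.

B ≈ 16.6 μT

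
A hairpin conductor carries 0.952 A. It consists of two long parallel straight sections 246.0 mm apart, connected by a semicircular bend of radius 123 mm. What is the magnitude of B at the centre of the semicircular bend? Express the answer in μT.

B ≈ 3.98 μT

The semicircular arc contributes B_arc = μ₀I·π/(4πR) = μ₀I/(4R) = 2.43×10⁻⁶ T.
Each semi-infinite lead is at perpendicular distance R = 0.123 m from the centre, with the perpendicular foot at its near end, so it contributes μ₀I/(4πR); both point the same way, together 1.55×10⁻⁶ T.
Arc and leads all point the same direction: B = 2.43×10⁻⁶ + 1.55×10⁻⁶ = 3.98×10⁻⁶ T.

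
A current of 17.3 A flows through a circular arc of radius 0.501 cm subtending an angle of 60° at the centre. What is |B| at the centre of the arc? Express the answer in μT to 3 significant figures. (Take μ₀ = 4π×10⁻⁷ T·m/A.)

The Biot–Savart field of a circular arc at its centre is B = μ₀Iφ/(4πR), with φ = 1.047 rad.
B = (4π×10⁻⁷ × 17.3 × 1.047) / (4π × 0.00501) = 3.62×10⁻⁴ T.

B ≈ 362 μT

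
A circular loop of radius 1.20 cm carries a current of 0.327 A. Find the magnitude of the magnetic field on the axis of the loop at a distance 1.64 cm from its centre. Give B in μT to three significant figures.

B ≈ 3.53 μT

On the axis of a circular loop, B = μ₀IR² / [2(R²+z²)^(3/2)].
R² + z² = (0.012)² + (0.0164)² = 0.000413 m², and (R²+z²)^(3/2) = 8.39×10⁻⁶ m³.
B = (4π×10⁻⁷ × 0.327 × 0.000144) / (2 × 8.39×10⁻⁶) = 3.53×10⁻⁶ T.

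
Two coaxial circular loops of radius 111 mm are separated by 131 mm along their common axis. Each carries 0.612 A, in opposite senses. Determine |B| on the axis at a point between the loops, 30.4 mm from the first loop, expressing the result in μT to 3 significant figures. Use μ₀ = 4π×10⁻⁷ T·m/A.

Each loop contributes B = μ₀IR²/[2(R²+z²)^(3/2)] on the axis, with z measured from that loop.
Loop 1 (z = 0.0304 m): B₁ = 3.11×10⁻⁶ T. Loop 2 (z = 0.1006 m): B₂ = 1.41×10⁻⁶ T.
The fields oppose: B = |B₁ − B₂| = 1.70×10⁻⁶ T.

B ≈ 1.70 μT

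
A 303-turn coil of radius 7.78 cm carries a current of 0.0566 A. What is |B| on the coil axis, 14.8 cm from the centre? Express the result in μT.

B ≈ 14.0 μT

For an N-turn flat coil, B = Nμ₀IR²/[2(R²+z²)^(3/2)] with R = 0.0778 m, z = 0.148 m.
B = 303 × 4.60×10⁻⁸ T = 1.40×10⁻⁵ T.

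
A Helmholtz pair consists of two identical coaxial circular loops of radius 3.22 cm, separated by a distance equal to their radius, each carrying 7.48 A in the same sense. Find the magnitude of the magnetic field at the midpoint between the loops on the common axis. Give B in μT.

Each loop contributes B = μ₀IR²/[2(R²+z²)^(3/2)] on the axis, with z measured from that loop.
Loop 1 (z = 0.0161 m): B₁ = 1.04×10⁻⁴ T. Loop 2 (z = 0.0161 m): B₂ = 1.04×10⁻⁴ T.
The fields add: B = B₁ + B₂ = 2.09×10⁻⁴ T.

B ≈ 209 μT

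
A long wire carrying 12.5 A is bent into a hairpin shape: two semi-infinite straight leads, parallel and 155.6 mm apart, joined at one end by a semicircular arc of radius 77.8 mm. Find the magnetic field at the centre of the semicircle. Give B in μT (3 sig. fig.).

The semicircular arc contributes B_arc = μ₀I·π/(4πR) = μ₀I/(4R) = 5.05×10⁻⁵ T.
Each semi-infinite lead is at perpendicular distance R = 0.0778 m from the centre, with the perpendicular foot at its near end, so it contributes μ₀I/(4πR); both point the same way, together 3.21×10⁻⁵ T.
Arc and leads all point the same direction: B = 5.05×10⁻⁵ + 3.21×10⁻⁵ = 8.26×10⁻⁵ T.

B ≈ 82.6 μT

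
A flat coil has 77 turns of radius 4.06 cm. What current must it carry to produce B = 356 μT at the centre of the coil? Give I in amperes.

I ≈ 0.299 A

For an N-turn coil, B = Nμ₀I/(2R) with R = 0.0406 m, so I = 2RB/(Nμ₀) = 2 × 0.0406 × 3.56×10⁻⁴ / (77 × 4π×10⁻⁷) = 0.299 A.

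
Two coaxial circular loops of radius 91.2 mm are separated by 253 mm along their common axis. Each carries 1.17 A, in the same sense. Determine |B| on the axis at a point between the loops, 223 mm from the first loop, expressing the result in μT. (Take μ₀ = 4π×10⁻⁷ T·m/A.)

Each loop contributes B = μ₀IR²/[2(R²+z²)^(3/2)] on the axis, with z measured from that loop.
Loop 1 (z = 0.223 m): B₁ = 4.37×10⁻⁷ T. Loop 2 (z = 0.03 m): B₂ = 6.91×10⁻⁶ T.
The fields add: B = B₁ + B₂ = 7.35×10⁻⁶ T.

B ≈ 7.35 μT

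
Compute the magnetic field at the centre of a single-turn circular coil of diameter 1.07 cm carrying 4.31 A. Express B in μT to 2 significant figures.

B ≈ 510 μT

At the centre of a circular loop the Biot–Savart law gives B = μ₀I/(2R) (so R = 0.00535 m).
B = (4π×10⁻⁷ × 4.31) / (2 × 0.00535) = 5.06×10⁻⁴ T.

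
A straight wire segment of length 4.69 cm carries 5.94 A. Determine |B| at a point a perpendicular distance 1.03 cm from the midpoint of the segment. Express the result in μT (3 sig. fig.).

B ≈ 106 μT

For a finite straight segment, B = (μ₀I/4πd)(sinθ₁ + sinθ₂), where θ₁, θ₂ are the angles from the perpendicular to each end.
The perpendicular from the point meets the wire at its midpoint, so each end is L/2 = 0.02345 m away along the wire.
sinθ₁ = 0.02345/√(0.02345²+0.0103²) = 0.9156; sinθ₂ = 0.02345/√(0.02345²+0.0103²) = 0.9156.
B = (4π×10⁻⁷ × 5.94) / (4π × 0.0103) × (0.9156 + 0.9156) = 1.06×10⁻⁴ T.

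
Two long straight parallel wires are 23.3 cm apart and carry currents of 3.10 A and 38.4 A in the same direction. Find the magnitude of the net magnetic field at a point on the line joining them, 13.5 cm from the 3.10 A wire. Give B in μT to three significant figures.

Each long wire gives B = μ₀I/(2πd). Distances are d₁ = 0.135 m and d₂ = 0.098 m.
B₁ = 4.59×10⁻⁶ T, B₂ = 7.84×10⁻⁵ T.
Between parallel currents the two contributions point in opposite directions, so they subtract. B = |B₁ − B₂| = |4.59×10⁻⁶ − 7.84×10⁻⁵| = 7.38×10⁻⁵ T.

B ≈ 73.8 μT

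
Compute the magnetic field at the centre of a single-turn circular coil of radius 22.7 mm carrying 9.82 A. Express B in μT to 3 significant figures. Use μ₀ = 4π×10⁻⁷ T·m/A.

B ≈ 272 μT

At the centre of a circular loop the Biot–Savart law gives B = μ₀I/(2R).
B = (4π×10⁻⁷ × 9.82) / (2 × 0.0227) = 2.72×10⁻⁴ T.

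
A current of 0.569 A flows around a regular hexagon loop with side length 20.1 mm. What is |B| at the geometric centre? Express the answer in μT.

Each side is a finite straight segment at perpendicular distance d = a/(2 tan(π/6)) = 0.01741 m from the centre, with end-angles ±π/6.
One side contributes B₁ = (μ₀I/4πd)·2 sin(π/6) = 3.27×10⁻⁶ T.
All 6 sides add in the same direction: B = 6 × 3.27×10⁻⁶ = 1.96×10⁻⁵ T.

B ≈ 19.6 μT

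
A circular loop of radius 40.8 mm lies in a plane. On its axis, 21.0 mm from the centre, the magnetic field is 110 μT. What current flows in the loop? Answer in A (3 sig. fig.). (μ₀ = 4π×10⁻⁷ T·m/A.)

On the axis of a loop, B = μ₀IR²/[2(R²+z²)^(3/2)], so I = 2B(R²+z²)^(3/2)/(μ₀R²).
R² + z² = 0.001665 + 0.000441 = 0.002106 m²; raised to 3/2 gives 9.66×10⁻⁵ m³.
I = 2 × 1.10×10⁻⁴ × 9.66×10⁻⁵ / (1.26×10⁻⁶ × 0.001665) = 10.2 A.

I ≈ 10.2 A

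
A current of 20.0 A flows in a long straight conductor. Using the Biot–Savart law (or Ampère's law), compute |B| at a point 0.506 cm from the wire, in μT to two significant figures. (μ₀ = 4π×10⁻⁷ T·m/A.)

For an infinitely long straight wire, B = μ₀I/(2πd).
B = (4π×10⁻⁷ × 20.0) / (2π × 0.00506) = 7.91×10⁻⁴ T.

B ≈ 790 μT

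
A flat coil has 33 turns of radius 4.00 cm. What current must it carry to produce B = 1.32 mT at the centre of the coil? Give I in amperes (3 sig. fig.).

For an N-turn coil, B = Nμ₀I/(2R) with R = 0.04 m, so I = 2RB/(Nμ₀) = 2 × 0.04 × 1.32×10⁻³ / (33 × 4π×10⁻⁷) = 2.55 A.

I ≈ 2.55 A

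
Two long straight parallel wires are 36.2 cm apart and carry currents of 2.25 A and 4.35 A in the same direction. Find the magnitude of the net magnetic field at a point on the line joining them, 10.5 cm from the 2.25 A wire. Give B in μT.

B ≈ 0.901 μT

Each long wire gives B = μ₀I/(2πd). Distances are d₁ = 0.105 m and d₂ = 0.257 m.
B₁ = 4.29×10⁻⁶ T, B₂ = 3.39×10⁻⁶ T.
Between parallel currents the two contributions point in opposite directions, so they subtract. B = |B₁ − B₂| = |4.29×10⁻⁶ − 3.39×10⁻⁶| = 9.01×10⁻⁷ T.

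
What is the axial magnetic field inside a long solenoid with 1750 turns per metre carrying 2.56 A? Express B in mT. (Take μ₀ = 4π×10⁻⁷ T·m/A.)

Inside a long solenoid, B = μ₀nI with n = 1750 turns/m.
B = 4π×10⁻⁷ × 1750 × 2.56 = 5.63×10⁻³ T.

B ≈ 5.63 mT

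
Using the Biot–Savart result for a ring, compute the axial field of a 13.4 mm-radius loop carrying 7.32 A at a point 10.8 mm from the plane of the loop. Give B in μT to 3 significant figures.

On the axis of a circular loop, B = μ₀IR² / [2(R²+z²)^(3/2)].
R² + z² = (0.0134)² + (0.0108)² = 0.0002962 m², and (R²+z²)^(3/2) = 5.10×10⁻⁶ m³.
B = (4π×10⁻⁷ × 7.32 × 0.0001796) / (2 × 5.10×10⁻⁶) = 1.62×10⁻⁴ T.

B ≈ 162 μT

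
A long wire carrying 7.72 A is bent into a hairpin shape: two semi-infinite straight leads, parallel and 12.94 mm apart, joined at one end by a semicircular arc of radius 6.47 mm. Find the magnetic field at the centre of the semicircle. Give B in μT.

The semicircular arc contributes B_arc = μ₀I·π/(4πR) = μ₀I/(4R) = 3.75×10⁻⁴ T.
Each semi-infinite lead is at perpendicular distance R = 0.00647 m from the centre, with the perpendicular foot at its near end, so it contributes μ₀I/(4πR); both point the same way, together 2.39×10⁻⁴ T.
Arc and leads all point the same direction: B = 3.75×10⁻⁴ + 2.39×10⁻⁴ = 6.13×10⁻⁴ T.

B ≈ 613 μT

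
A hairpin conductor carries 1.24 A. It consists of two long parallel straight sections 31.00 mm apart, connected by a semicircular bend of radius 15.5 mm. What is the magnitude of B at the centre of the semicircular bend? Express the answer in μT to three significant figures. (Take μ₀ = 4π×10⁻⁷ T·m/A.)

B ≈ 41.1 μT

The semicircular arc contributes B_arc = μ₀I·π/(4πR) = μ₀I/(4R) = 2.51×10⁻⁵ T.
Each semi-infinite lead is at perpendicular distance R = 0.0155 m from the centre, with the perpendicular foot at its near end, so it contributes μ₀I/(4πR); both point the same way, together 1.60×10⁻⁵ T.
Arc and leads all point the same direction: B = 2.51×10⁻⁵ + 1.60×10⁻⁵ = 4.11×10⁻⁵ T.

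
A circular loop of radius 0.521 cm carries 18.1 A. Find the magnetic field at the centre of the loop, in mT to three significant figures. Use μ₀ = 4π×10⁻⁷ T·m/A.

At the centre of a circular loop the Biot–Savart law gives B = μ₀I/(2R).
B = (4π×10⁻⁷ × 18.1) / (2 × 0.00521) = 2.18×10⁻³ T.

B ≈ 2.18 mT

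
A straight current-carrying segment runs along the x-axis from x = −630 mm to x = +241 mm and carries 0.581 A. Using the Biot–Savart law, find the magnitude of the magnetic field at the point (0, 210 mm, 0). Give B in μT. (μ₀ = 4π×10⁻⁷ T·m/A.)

For a finite straight segment, B = (μ₀I/4πd)(sinθ₁ + sinθ₂), where θ₁, θ₂ are the angles from the perpendicular to each end.
The perpendicular distance is d = 0.21 m; the end-offsets along the wire are a = 0.63 m and b = 0.241 m.
sinθ₁ = 0.63/√(0.63²+0.21²) = 0.9487; sinθ₂ = 0.241/√(0.241²+0.21²) = 0.7539.
B = (4π×10⁻⁷ × 0.581) / (4π × 0.21) × (0.9487 + 0.7539) = 4.71×10⁻⁷ T.

B ≈ 0.471 μT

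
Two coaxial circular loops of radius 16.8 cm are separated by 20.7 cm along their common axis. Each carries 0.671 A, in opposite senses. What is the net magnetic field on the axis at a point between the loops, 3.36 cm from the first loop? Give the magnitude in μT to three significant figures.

B ≈ 1.52 μT

Each loop contributes B = μ₀IR²/[2(R²+z²)^(3/2)] on the axis, with z measured from that loop.
Loop 1 (z = 0.0336 m): B₁ = 2.37×10⁻⁶ T. Loop 2 (z = 0.1734 m): B₂ = 8.45×10⁻⁷ T.
The fields oppose: B = |B₁ − B₂| = 1.52×10⁻⁶ T.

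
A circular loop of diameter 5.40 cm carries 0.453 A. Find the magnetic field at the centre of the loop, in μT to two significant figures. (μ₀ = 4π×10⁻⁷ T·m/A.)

B ≈ 11 μT

At the centre of a circular loop the Biot–Savart law gives B = μ₀I/(2R) (so R = 0.027 m).
B = (4π×10⁻⁷ × 0.453) / (2 × 0.027) = 1.05×10⁻⁵ T.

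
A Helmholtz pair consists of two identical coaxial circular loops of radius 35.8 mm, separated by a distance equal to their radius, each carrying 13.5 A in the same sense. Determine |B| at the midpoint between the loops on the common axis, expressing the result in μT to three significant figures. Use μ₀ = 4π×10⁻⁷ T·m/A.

B ≈ 339 μT

Each loop contributes B = μ₀IR²/[2(R²+z²)^(3/2)] on the axis, with z measured from that loop.
Loop 1 (z = 0.0179 m): B₁ = 1.70×10⁻⁴ T. Loop 2 (z = 0.0179 m): B₂ = 1.70×10⁻⁴ T.
The fields add: B = B₁ + B₂ = 3.39×10⁻⁴ T.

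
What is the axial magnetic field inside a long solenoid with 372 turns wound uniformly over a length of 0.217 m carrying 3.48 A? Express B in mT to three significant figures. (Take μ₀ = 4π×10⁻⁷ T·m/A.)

B ≈ 7.50 mT

Inside a long solenoid, B = μ₀nI with n = 1714 turns/m.
B = 4π×10⁻⁷ × 1714 × 3.48 = 7.50×10⁻³ T.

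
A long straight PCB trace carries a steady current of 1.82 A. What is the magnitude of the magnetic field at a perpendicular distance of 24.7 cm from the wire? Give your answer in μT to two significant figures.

B ≈ 1.5 μT

For an infinitely long straight wire, B = μ₀I/(2πd).
B = (4π×10⁻⁷ × 1.82) / (2π × 0.247) = 1.47×10⁻⁶ T.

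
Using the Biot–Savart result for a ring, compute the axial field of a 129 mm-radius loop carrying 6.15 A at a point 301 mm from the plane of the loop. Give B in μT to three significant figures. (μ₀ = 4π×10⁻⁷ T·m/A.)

B ≈ 1.83 μT

On the axis of a circular loop, B = μ₀IR² / [2(R²+z²)^(3/2)].
R² + z² = (0.129)² + (0.301)² = 0.1072 m², and (R²+z²)^(3/2) = 3.51×10⁻² m³.
B = (4π×10⁻⁷ × 6.15 × 0.01664) / (2 × 3.51×10⁻²) = 1.83×10⁻⁶ T.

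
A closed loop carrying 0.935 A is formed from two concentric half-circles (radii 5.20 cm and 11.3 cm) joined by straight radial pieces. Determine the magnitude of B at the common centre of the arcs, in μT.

B ≈ 3.05 μT

The radial connectors point toward the centre, so dl × r̂ = 0 and they contribute nothing.
Each semicircle gives μ₀I/(4R): inner arc 5.65×10⁻⁶ T, outer arc 2.60×10⁻⁶ T.
The two arcs carry current in opposite angular senses, so their fields oppose: B = |5.65×10⁻⁶ − 2.60×10⁻⁶| = 3.05×10⁻⁶ T.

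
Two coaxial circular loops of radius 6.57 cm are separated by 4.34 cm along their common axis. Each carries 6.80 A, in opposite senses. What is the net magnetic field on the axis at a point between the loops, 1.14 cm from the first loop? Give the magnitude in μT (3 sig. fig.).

Each loop contributes B = μ₀IR²/[2(R²+z²)^(3/2)] on the axis, with z measured from that loop.
Loop 1 (z = 0.0114 m): B₁ = 6.22×10⁻⁵ T. Loop 2 (z = 0.032 m): B₂ = 4.73×10⁻⁵ T.
The fields oppose: B = |B₁ − B₂| = 1.49×10⁻⁵ T.

B ≈ 14.9 μT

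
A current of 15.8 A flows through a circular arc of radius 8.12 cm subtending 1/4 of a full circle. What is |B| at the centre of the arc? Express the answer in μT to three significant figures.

B ≈ 30.6 μT

The Biot–Savart field of a circular arc at its centre is B = μ₀Iφ/(4πR), with φ = 1.571 rad.
B = (4π×10⁻⁷ × 15.8 × 1.571) / (4π × 0.0812) = 3.06×10⁻⁵ T.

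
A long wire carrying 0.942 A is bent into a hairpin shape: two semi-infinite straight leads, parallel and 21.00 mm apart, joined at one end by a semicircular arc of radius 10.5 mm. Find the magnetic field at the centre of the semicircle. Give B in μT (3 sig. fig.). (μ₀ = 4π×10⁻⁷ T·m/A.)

The semicircular arc contributes B_arc = μ₀I·π/(4πR) = μ₀I/(4R) = 2.82×10⁻⁵ T.
Each semi-infinite lead is at perpendicular distance R = 0.0105 m from the centre, with the perpendicular foot at its near end, so it contributes μ₀I/(4πR); both point the same way, together 1.79×10⁻⁵ T.
Arc and leads all point the same direction: B = 2.82×10⁻⁵ + 1.79×10⁻⁵ = 4.61×10⁻⁵ T.

B ≈ 46.1 μT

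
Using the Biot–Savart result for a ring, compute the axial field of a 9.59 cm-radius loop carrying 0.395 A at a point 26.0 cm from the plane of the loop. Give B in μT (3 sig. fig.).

B ≈ 0.107 μT

On the axis of a circular loop, B = μ₀IR² / [2(R²+z²)^(3/2)].
R² + z² = (0.0959)² + (0.26)² = 0.0768 m², and (R²+z²)^(3/2) = 2.13×10⁻² m³.
B = (4π×10⁻⁷ × 0.395 × 0.009197) / (2 × 2.13×10⁻²) = 1.07×10⁻⁷ T.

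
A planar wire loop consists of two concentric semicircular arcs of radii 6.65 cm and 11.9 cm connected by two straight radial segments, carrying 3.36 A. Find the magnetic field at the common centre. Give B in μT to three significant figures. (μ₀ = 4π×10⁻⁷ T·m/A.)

B ≈ 7.00 μT

The radial connectors point toward the centre, so dl × r̂ = 0 and they contribute nothing.
Each semicircle gives μ₀I/(4R): inner arc 1.59×10⁻⁵ T, outer arc 8.87×10⁻⁶ T.
The two arcs carry current in opposite angular senses, so their fields oppose: B = |1.59×10⁻⁵ − 8.87×10⁻⁶| = 7.00×10⁻⁶ T.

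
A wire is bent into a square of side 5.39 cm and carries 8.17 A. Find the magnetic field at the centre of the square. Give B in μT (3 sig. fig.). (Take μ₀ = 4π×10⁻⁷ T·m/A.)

B ≈ 171 μT

Each side is a finite straight segment at perpendicular distance d = a/(2 tan(π/4)) = 0.02695 m from the centre, with end-angles ±π/4.
One side contributes B₁ = (μ₀I/4πd)·2 sin(π/4) = 4.29×10⁻⁵ T.
All 4 sides add in the same direction: B = 4 × 4.29×10⁻⁵ = 1.71×10⁻⁴ T.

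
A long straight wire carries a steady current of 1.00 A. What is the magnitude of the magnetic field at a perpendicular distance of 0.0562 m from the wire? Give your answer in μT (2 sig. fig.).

For an infinitely long straight wire, B = μ₀I/(2πd).
B = (4π×10⁻⁷ × 1.00) / (2π × 0.0562) = 3.56×10⁻⁶ T.

B ≈ 3.6 μT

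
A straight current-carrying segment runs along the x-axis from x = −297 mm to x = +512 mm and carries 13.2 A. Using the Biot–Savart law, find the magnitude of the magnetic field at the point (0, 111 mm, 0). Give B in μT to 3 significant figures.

For a finite straight segment, B = (μ₀I/4πd)(sinθ₁ + sinθ₂), where θ₁, θ₂ are the angles from the perpendicular to each end.
The perpendicular distance is d = 0.111 m; the end-offsets along the wire are a = 0.297 m and b = 0.512 m.
sinθ₁ = 0.297/√(0.297²+0.111²) = 0.9367; sinθ₂ = 0.512/√(0.512²+0.111²) = 0.9773.
B = (4π×10⁻⁷ × 13.2) / (4π × 0.111) × (0.9367 + 0.9773) = 2.28×10⁻⁵ T.

B ≈ 22.8 μT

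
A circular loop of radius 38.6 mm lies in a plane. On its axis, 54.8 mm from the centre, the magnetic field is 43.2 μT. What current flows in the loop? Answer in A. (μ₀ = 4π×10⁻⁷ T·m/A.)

I ≈ 13.9 A

On the axis of a loop, B = μ₀IR²/[2(R²+z²)^(3/2)], so I = 2B(R²+z²)^(3/2)/(μ₀R²).
R² + z² = 0.00149 + 0.003003 = 0.004493 m²; raised to 3/2 gives 3.01×10⁻⁴ m³.
I = 2 × 4.32×10⁻⁵ × 3.01×10⁻⁴ / (1.26×10⁻⁶ × 0.00149) = 13.9 A.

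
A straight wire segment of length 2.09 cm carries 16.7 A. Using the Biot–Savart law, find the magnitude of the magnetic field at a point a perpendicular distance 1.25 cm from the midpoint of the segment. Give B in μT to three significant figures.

For a finite straight segment, B = (μ₀I/4πd)(sinθ₁ + sinθ₂), where θ₁, θ₂ are the angles from the perpendicular to each end.
The perpendicular from the point meets the wire at its midpoint, so each end is L/2 = 0.01045 m away along the wire.
sinθ₁ = 0.01045/√(0.01045²+0.0125²) = 0.6414; sinθ₂ = 0.01045/√(0.01045²+0.0125²) = 0.6414.
B = (4π×10⁻⁷ × 16.7) / (4π × 0.0125) × (0.6414 + 0.6414) = 1.71×10⁻⁴ T.

B ≈ 171 μT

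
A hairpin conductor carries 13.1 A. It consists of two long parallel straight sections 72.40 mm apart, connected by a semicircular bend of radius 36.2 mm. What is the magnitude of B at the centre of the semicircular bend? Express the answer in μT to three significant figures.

The semicircular arc contributes B_arc = μ₀I·π/(4πR) = μ₀I/(4R) = 1.14×10⁻⁴ T.
Each semi-infinite lead is at perpendicular distance R = 0.0362 m from the centre, with the perpendicular foot at its near end, so it contributes μ₀I/(4πR); both point the same way, together 7.24×10⁻⁵ T.
Arc and leads all point the same direction: B = 1.14×10⁻⁴ + 7.24×10⁻⁵ = 1.86×10⁻⁴ T.

B ≈ 186 μT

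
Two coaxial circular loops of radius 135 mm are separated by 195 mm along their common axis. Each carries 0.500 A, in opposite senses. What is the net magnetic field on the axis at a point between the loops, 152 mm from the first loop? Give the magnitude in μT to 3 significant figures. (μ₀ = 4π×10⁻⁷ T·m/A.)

B ≈ 1.33 μT

Each loop contributes B = μ₀IR²/[2(R²+z²)^(3/2)] on the axis, with z measured from that loop.
Loop 1 (z = 0.152 m): B₁ = 6.81×10⁻⁷ T. Loop 2 (z = 0.043 m): B₂ = 2.01×10⁻⁶ T.
The fields oppose: B = |B₁ − B₂| = 1.33×10⁻⁶ T.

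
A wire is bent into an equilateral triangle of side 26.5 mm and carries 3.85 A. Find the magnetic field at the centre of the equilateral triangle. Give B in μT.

B ≈ 262 μT

Each side is a finite straight segment at perpendicular distance d = a/(2 tan(π/3)) = 0.00765 m from the centre, with end-angles ±π/3.
One side contributes B₁ = (μ₀I/4πd)·2 sin(π/3) = 8.72×10⁻⁵ T.
All 3 sides add in the same direction: B = 3 × 8.72×10⁻⁵ = 2.62×10⁻⁴ T.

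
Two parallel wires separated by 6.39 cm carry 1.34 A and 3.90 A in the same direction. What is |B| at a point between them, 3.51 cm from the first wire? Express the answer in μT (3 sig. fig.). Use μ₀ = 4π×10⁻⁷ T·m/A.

Each long wire gives B = μ₀I/(2πd). Distances are d₁ = 0.0351 m and d₂ = 0.0288 m.
B₁ = 7.64×10⁻⁶ T, B₂ = 2.71×10⁻⁵ T.
Between parallel currents the two contributions point in opposite directions, so they subtract. B = |B₁ − B₂| = |7.64×10⁻⁶ − 2.71×10⁻⁵| = 1.94×10⁻⁵ T.

B ≈ 19.4 μT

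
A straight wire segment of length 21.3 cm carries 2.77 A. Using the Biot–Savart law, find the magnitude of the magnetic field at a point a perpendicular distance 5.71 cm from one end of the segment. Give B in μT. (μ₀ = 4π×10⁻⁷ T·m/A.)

For a finite straight segment, B = (μ₀I/4πd)(sinθ₁ + sinθ₂), where θ₁, θ₂ are the angles from the perpendicular to each end.
The perpendicular foot is at one end, so the two end-offsets along the wire are 0 and L = 0.213 m.
sinθ₁ = 0/√(0²+0.0571²) = 0.0000; sinθ₂ = 0.213/√(0.213²+0.0571²) = 0.9659.
B = (4π×10⁻⁷ × 2.77) / (4π × 0.0571) × (0.0000 + 0.9659) = 4.69×10⁻⁶ T.

B ≈ 4.69 μT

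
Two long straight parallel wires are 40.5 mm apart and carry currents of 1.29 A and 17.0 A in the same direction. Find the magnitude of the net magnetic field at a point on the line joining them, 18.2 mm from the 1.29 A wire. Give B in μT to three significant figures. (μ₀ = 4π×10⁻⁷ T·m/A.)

Each long wire gives B = μ₀I/(2πd). Distances are d₁ = 0.0182 m and d₂ = 0.0223 m.
B₁ = 1.42×10⁻⁵ T, B₂ = 1.52×10⁻⁴ T.
Between parallel currents the two contributions point in opposite directions, so they subtract. B = |B₁ − B₂| = |1.42×10⁻⁵ − 1.52×10⁻⁴| = 1.38×10⁻⁴ T.

B ≈ 138 μT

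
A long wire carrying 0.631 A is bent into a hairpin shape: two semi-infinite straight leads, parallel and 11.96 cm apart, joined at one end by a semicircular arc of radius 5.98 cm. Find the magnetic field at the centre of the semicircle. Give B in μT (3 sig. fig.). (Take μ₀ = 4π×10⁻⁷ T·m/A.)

The semicircular arc contributes B_arc = μ₀I·π/(4πR) = μ₀I/(4R) = 3.31×10⁻⁶ T.
Each semi-infinite lead is at perpendicular distance R = 0.0598 m from the centre, with the perpendicular foot at its near end, so it contributes μ₀I/(4πR); both point the same way, together 2.11×10⁻⁶ T.
Arc and leads all point the same direction: B = 3.31×10⁻⁶ + 2.11×10⁻⁶ = 5.43×10⁻⁶ T.

B ≈ 5.43 μT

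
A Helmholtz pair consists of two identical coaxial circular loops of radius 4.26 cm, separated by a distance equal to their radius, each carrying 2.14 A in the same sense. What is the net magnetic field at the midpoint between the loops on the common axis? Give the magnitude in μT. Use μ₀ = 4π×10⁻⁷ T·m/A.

B ≈ 45.2 μT

Each loop contributes B = μ₀IR²/[2(R²+z²)^(3/2)] on the axis, with z measured from that loop.
Loop 1 (z = 0.0213 m): B₁ = 2.26×10⁻⁵ T. Loop 2 (z = 0.0213 m): B₂ = 2.26×10⁻⁵ T.
The fields add: B = B₁ + B₂ = 4.52×10⁻⁵ T.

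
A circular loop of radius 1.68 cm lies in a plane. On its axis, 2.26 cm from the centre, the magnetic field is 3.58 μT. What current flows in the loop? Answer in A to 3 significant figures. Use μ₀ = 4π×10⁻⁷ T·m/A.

I ≈ 0.451 A

On the axis of a loop, B = μ₀IR²/[2(R²+z²)^(3/2)], so I = 2B(R²+z²)^(3/2)/(μ₀R²).
R² + z² = 0.0002822 + 0.0005108 = 0.000793 m²; raised to 3/2 gives 2.23×10⁻⁵ m³.
I = 2 × 3.58×10⁻⁶ × 2.23×10⁻⁵ / (1.26×10⁻⁶ × 0.0002822) = 0.451 A.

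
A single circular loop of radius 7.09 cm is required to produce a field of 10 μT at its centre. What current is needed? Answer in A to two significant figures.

At the centre of a circular loop B = μ₀I/(2R), so I = 2RB/μ₀.
With R = 0.0709 m, I = 2 × 0.0709 × 1.00×10⁻⁵ / (4π×10⁻⁷) = 1.13 A.

I ≈ 1.1 A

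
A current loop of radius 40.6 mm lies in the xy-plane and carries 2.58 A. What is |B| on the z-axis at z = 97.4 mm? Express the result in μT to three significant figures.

On the axis of a circular loop, B = μ₀IR² / [2(R²+z²)^(3/2)].
R² + z² = (0.0406)² + (0.0974)² = 0.01114 m², and (R²+z²)^(3/2) = 1.18×10⁻³ m³.
B = (4π×10⁻⁷ × 2.58 × 0.001648) / (2 × 1.18×10⁻³) = 2.27×10⁻⁶ T.

B ≈ 2.27 μT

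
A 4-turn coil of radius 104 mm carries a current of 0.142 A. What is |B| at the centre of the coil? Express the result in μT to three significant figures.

For an N-turn flat coil, B = Nμ₀I/(2R) with R = 0.104 m.
B = 4 × 8.58×10⁻⁷ T = 3.43×10⁻⁶ T.

B ≈ 3.43 μT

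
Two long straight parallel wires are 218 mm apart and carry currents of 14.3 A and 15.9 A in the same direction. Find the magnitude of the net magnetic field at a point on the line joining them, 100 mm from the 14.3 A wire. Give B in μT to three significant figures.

Each long wire gives B = μ₀I/(2πd). Distances are d₁ = 0.1 m and d₂ = 0.118 m.
B₁ = 2.86×10⁻⁵ T, B₂ = 2.69×10⁻⁵ T.
Between parallel currents the two contributions point in opposite directions, so they subtract. B = |B₁ − B₂| = |2.86×10⁻⁵ − 2.69×10⁻⁵| = 1.65×10⁻⁶ T.

B ≈ 1.65 μT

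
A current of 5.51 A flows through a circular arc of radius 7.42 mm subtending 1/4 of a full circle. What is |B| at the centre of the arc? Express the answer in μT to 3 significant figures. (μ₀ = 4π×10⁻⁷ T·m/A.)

The Biot–Savart field of a circular arc at its centre is B = μ₀Iφ/(4πR), with φ = 1.571 rad.
B = (4π×10⁻⁷ × 5.51 × 1.571) / (4π × 0.00742) = 1.17×10⁻⁴ T.

B ≈ 117 μT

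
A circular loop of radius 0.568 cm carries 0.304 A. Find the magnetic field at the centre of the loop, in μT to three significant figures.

At the centre of a circular loop the Biot–Savart law gives B = μ₀I/(2R).
B = (4π×10⁻⁷ × 0.304) / (2 × 0.00568) = 3.36×10⁻⁵ T.

B ≈ 33.6 μT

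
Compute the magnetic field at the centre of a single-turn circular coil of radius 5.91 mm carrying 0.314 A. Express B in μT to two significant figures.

B ≈ 33 μT

At the centre of a circular loop the Biot–Savart law gives B = μ₀I/(2R).
B = (4π×10⁻⁷ × 0.314) / (2 × 0.00591) = 3.34×10⁻⁵ T.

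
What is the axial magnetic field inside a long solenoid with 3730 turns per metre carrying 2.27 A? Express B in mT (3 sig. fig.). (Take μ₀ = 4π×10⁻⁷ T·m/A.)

Inside a long solenoid, B = μ₀nI with n = 3730 turns/m.
B = 4π×10⁻⁷ × 3730 × 2.27 = 1.06×10⁻² T.

B ≈ 10.6 mT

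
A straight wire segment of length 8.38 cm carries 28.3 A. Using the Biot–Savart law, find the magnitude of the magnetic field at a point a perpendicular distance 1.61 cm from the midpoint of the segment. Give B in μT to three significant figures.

For a finite straight segment, B = (μ₀I/4πd)(sinθ₁ + sinθ₂), where θ₁, θ₂ are the angles from the perpendicular to each end.
The perpendicular from the point meets the wire at its midpoint, so each end is L/2 = 0.0419 m away along the wire.
sinθ₁ = 0.0419/√(0.0419²+0.0161²) = 0.9335; sinθ₂ = 0.0419/√(0.0419²+0.0161²) = 0.9335.
B = (4π×10⁻⁷ × 28.3) / (4π × 0.0161) × (0.9335 + 0.9335) = 3.28×10⁻⁴ T.

B ≈ 328 μT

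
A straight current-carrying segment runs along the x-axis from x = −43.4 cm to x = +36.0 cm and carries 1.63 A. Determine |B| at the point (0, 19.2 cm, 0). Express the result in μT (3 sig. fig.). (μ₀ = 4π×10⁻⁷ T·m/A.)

B ≈ 1.53 μT

For a finite straight segment, B = (μ₀I/4πd)(sinθ₁ + sinθ₂), where θ₁, θ₂ are the angles from the perpendicular to each end.
The perpendicular distance is d = 0.192 m; the end-offsets along the wire are a = 0.434 m and b = 0.36 m.
sinθ₁ = 0.434/√(0.434²+0.192²) = 0.9145; sinθ₂ = 0.36/√(0.36²+0.192²) = 0.8824.
B = (4π×10⁻⁷ × 1.63) / (4π × 0.192) × (0.9145 + 0.8824) = 1.53×10⁻⁶ T.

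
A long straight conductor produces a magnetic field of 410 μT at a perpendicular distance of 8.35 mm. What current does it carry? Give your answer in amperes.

I ≈ 17.1 A

For a long straight wire B = μ₀I/(2πd), so I = 2πdB/μ₀.
I = 2π × 0.00835 × 4.10×10⁻⁴ / (4π×10⁻⁷) = 17.1 A.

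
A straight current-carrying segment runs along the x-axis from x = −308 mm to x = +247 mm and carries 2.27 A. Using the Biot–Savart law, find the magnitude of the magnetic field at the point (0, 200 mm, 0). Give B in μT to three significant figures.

For a finite straight segment, B = (μ₀I/4πd)(sinθ₁ + sinθ₂), where θ₁, θ₂ are the angles from the perpendicular to each end.
The perpendicular distance is d = 0.2 m; the end-offsets along the wire are a = 0.308 m and b = 0.247 m.
sinθ₁ = 0.308/√(0.308²+0.2²) = 0.8387; sinθ₂ = 0.247/√(0.247²+0.2²) = 0.7772.
B = (4π×10⁻⁷ × 2.27) / (4π × 0.2) × (0.8387 + 0.7772) = 1.83×10⁻⁶ T.

B ≈ 1.83 μT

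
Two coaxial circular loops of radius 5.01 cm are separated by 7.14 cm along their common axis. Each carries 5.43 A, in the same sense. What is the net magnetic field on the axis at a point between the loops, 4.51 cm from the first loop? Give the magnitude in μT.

B ≈ 75.2 μT

Each loop contributes B = μ₀IR²/[2(R²+z²)^(3/2)] on the axis, with z measured from that loop.
Loop 1 (z = 0.0451 m): B₁ = 2.80×10⁻⁵ T. Loop 2 (z = 0.0263 m): B₂ = 4.73×10⁻⁵ T.
The fields add: B = B₁ + B₂ = 7.52×10⁻⁵ T.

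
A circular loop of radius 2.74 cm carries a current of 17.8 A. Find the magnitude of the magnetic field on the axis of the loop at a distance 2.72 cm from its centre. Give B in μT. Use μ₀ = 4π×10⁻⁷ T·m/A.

B ≈ 146 μT

On the axis of a circular loop, B = μ₀IR² / [2(R²+z²)^(3/2)].
R² + z² = (0.0274)² + (0.0272)² = 0.001491 m², and (R²+z²)^(3/2) = 5.75×10⁻⁵ m³.
B = (4π×10⁻⁷ × 17.8 × 0.0007508) / (2 × 5.75×10⁻⁵) = 1.46×10⁻⁴ T.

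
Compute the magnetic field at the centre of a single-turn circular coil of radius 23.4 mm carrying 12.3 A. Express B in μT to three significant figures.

At the centre of a circular loop the Biot–Savart law gives B = μ₀I/(2R).
B = (4π×10⁻⁷ × 12.3) / (2 × 0.0234) = 3.30×10⁻⁴ T.

B ≈ 330 μT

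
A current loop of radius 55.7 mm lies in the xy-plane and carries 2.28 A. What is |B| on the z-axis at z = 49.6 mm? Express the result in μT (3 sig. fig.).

On the axis of a circular loop, B = μ₀IR² / [2(R²+z²)^(3/2)].
R² + z² = (0.0557)² + (0.0496)² = 0.005563 m², and (R²+z²)^(3/2) = 4.15×10⁻⁴ m³.
B = (4π×10⁻⁷ × 2.28 × 0.003102) / (2 × 4.15×10⁻⁴) = 1.07×10⁻⁵ T.

B ≈ 10.7 μT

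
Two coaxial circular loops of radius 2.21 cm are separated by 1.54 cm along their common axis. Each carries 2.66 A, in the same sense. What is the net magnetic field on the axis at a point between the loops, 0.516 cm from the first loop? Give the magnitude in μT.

Each loop contributes B = μ₀IR²/[2(R²+z²)^(3/2)] on the axis, with z measured from that loop.
Loop 1 (z = 0.00516 m): B₁ = 6.98×10⁻⁵ T. Loop 2 (z = 0.01024 m): B₂ = 5.65×10⁻⁵ T.
The fields add: B = B₁ + B₂ = 1.26×10⁻⁴ T.

B ≈ 126 μT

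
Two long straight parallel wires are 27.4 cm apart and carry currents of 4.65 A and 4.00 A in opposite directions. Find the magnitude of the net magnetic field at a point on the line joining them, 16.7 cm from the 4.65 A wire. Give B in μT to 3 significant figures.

Each long wire gives B = μ₀I/(2πd). Distances are d₁ = 0.167 m and d₂ = 0.107 m.
B₁ = 5.57×10⁻⁶ T, B₂ = 7.48×10⁻⁶ T.
Between antiparallel currents both contributions point the same way, so they add. B = B₁ + B₂ = 5.57×10⁻⁶ + 7.48×10⁻⁶ = 1.30×10⁻⁵ T.

B ≈ 13.0 μT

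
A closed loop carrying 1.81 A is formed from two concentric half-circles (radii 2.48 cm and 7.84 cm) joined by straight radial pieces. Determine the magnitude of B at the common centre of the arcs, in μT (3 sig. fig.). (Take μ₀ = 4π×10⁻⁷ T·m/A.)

The radial connectors point toward the centre, so dl × r̂ = 0 and they contribute nothing.
Each semicircle gives μ₀I/(4R): inner arc 2.29×10⁻⁵ T, outer arc 7.25×10⁻⁶ T.
The two arcs carry current in opposite angular senses, so their fields oppose: B = |2.29×10⁻⁵ − 7.25×10⁻⁶| = 1.57×10⁻⁵ T.

B ≈ 15.7 μT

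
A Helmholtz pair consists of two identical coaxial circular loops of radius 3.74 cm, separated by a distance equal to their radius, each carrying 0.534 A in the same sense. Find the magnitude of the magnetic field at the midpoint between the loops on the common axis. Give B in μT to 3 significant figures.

B ≈ 12.8 μT

Each loop contributes B = μ₀IR²/[2(R²+z²)^(3/2)] on the axis, with z measured from that loop.
Loop 1 (z = 0.0187 m): B₁ = 6.42×10⁻⁶ T. Loop 2 (z = 0.0187 m): B₂ = 6.42×10⁻⁶ T.
The fields add: B = B₁ + B₂ = 1.28×10⁻⁵ T.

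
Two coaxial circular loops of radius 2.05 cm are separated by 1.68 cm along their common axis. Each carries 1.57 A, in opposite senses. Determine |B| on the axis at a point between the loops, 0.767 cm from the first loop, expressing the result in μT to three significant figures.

Each loop contributes B = μ₀IR²/[2(R²+z²)^(3/2)] on the axis, with z measured from that loop.
Loop 1 (z = 0.00767 m): B₁ = 3.95×10⁻⁵ T. Loop 2 (z = 0.00913 m): B₂ = 3.67×10⁻⁵ T.
The fields oppose: B = |B₁ − B₂| = 2.85×10⁻⁶ T.

B ≈ 2.85 μT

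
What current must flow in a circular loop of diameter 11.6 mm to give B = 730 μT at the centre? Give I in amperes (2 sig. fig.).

At the centre of a circular loop B = μ₀I/(2R), so I = 2RB/μ₀.
With R = 0.0058 m, I = 2 × 0.0058 × 7.30×10⁻⁴ / (4π×10⁻⁷) = 6.74 A.

I ≈ 6.7 A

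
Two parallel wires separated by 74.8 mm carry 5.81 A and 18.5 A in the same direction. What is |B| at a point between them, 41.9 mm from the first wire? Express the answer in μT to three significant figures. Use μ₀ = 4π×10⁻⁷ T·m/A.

B ≈ 84.7 μT

Each long wire gives B = μ₀I/(2πd). Distances are d₁ = 0.0419 m and d₂ = 0.0329 m.
B₁ = 2.77×10⁻⁵ T, B₂ = 1.12×10⁻⁴ T.
Between parallel currents the two contributions point in opposite directions, so they subtract. B = |B₁ − B₂| = |2.77×10⁻⁵ − 1.12×10⁻⁴| = 8.47×10⁻⁵ T.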